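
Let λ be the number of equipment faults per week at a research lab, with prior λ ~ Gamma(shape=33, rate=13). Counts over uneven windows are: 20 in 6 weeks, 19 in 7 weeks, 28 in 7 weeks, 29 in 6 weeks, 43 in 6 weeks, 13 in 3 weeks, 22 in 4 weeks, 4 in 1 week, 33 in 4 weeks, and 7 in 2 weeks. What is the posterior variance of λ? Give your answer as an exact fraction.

251/3481

Total count: 20 + 19 + 28 + 29 + 43 + 13 + 22 + 4 + 33 + 7 = 218.
Total exposure: 6 + 7 + 7 + 6 + 6 + 3 + 4 + 1 + 4 + 2 = 46 weeks.
By Gamma–Poisson conjugacy, the posterior is Gamma(α + Σx, β + Σt) = Gamma(33 + 218, 13 + 46) = Gamma(251, 59).
Posterior variance = α'/β'² = 251/3481.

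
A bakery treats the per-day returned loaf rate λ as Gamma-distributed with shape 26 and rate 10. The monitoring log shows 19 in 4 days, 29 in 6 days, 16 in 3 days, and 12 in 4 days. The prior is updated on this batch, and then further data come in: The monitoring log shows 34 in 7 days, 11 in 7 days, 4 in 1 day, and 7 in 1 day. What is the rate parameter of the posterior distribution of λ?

Total count: 19 + 29 + 16 + 12 = 76.
Total exposure: 4 + 6 + 3 + 4 = 17 days.
After the first batch: Gamma(26 + 76, 10 + 17) = Gamma(102, 27).
Total count: 34 + 11 + 4 + 7 = 56.
Total exposure: 7 + 7 + 1 + 1 = 16 days.
After the second batch: Gamma(102 + 56, 27 + 16) = Gamma(158, 43).

43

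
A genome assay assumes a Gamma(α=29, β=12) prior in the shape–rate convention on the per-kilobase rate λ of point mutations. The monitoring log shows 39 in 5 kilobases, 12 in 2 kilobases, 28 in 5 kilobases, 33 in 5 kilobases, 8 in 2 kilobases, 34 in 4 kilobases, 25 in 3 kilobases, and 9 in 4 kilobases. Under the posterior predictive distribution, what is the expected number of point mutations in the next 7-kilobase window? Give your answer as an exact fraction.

Total count: 39 + 12 + 28 + 33 + 8 + 34 + 25 + 9 = 188.
Total exposure: 5 + 2 + 5 + 5 + 2 + 4 + 3 + 4 = 30 kilobases.
Posterior: α' = 29 + 188 = 217, β' = 12 + 30 = 42.
Predictive mean over a 7-kilobase window = T·E[λ|data] = 7·217/42 = 217/6.

217/6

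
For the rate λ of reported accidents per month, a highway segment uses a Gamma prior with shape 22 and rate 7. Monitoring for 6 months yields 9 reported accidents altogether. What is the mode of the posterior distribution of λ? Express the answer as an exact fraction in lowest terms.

30/13

Total count 9 over total exposure 6 months.
The Gamma prior is conjugate for the Poisson rate, so λ | data ~ Gamma(22+9, 7+6) = Gamma(31, 13).
Posterior mode = (α'−1)/β' = 30/13.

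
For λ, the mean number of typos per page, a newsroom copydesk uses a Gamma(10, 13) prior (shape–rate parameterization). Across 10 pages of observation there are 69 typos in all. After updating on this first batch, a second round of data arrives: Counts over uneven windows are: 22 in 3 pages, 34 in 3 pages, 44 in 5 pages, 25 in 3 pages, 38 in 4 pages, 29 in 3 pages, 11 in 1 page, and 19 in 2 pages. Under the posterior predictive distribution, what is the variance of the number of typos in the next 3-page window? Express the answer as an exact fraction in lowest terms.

45150/2209

Total count 69 over total exposure 10 pages.
After the first batch: Gamma(10 + 69, 13 + 10) = Gamma(79, 23).
Total count: 22 + 34 + 44 + 25 + 38 + 29 + 11 + 19 = 222.
Total exposure: 3 + 3 + 5 + 3 + 4 + 3 + 1 + 2 = 24 pages.
After the second batch: Gamma(79 + 222, 23 + 24) = Gamma(301, 47).
The posterior predictive for a window of length T is Negative Binomial with variance T·α'·(β'+T)/β'² = 3·301·50/2209 = 45150/2209.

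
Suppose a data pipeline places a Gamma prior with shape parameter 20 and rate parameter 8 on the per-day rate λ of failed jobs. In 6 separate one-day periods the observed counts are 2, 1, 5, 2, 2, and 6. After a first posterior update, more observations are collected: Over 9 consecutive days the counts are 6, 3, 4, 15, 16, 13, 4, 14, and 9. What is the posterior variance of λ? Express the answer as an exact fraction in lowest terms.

122/529

Total count: 2 + 1 + 5 + 2 + 2 + 6 = 18.
Total exposure: 6 days.
After the first batch: Gamma(20 + 18, 8 + 6) = Gamma(38, 14).
Total count: 6 + 3 + 4 + 15 + 16 + 13 + 4 + 14 + 9 = 84.
Total exposure: 9 days.
After the second batch: Gamma(38 + 84, 14 + 9) = Gamma(122, 23).
Posterior variance = α'/β'² = 122/529.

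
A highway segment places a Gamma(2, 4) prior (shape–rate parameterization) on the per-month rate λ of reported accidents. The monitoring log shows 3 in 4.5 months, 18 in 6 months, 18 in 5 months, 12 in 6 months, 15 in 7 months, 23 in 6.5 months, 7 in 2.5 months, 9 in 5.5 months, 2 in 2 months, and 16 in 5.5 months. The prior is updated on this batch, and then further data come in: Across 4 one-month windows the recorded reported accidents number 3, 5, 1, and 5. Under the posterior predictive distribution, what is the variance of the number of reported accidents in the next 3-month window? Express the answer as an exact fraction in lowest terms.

11398/1521

Total count: 3 + 18 + 18 + 12 + 15 + 23 + 7 + 9 + 2 + 16 = 123.
Total exposure: 4.5 + 6 + 5 + 6 + 7 + 6.5 + 2.5 + 5.5 + 2 + 5.5 = 50.5 months.
After the first batch: Gamma(2 + 123, 4 + 50.5) = Gamma(125, 109/2).
Total count: 3 + 5 + 1 + 5 = 14.
Total exposure: 4 months.
After the second batch: Gamma(125 + 14, 109/2 + 4) = Gamma(139, 117/2).
The posterior predictive for a window of length T is Negative Binomial with variance T·α'·(β'+T)/β'² = 3·139·(123/2)/(13689/4) = 11398/1521.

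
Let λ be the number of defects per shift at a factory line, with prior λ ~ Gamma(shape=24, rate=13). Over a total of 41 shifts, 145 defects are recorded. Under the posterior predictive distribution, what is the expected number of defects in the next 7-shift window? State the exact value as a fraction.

Total count 145 over total exposure 41 shifts.
Conjugate update: add total count to the shape and total exposure to the rate, giving Gamma(169, 54).
Predictive mean over a 7-shift window = T·E[λ|data] = 7·169/54 = 1183/54.

1183/54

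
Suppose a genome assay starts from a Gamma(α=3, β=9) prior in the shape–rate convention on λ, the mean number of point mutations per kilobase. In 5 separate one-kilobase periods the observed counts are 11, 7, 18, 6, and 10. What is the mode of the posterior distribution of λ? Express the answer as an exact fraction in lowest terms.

27/7

Total count: 11 + 7 + 18 + 6 + 10 = 52.
Total exposure: 5 kilobases.
Posterior: α' = 3 + 52 = 55, β' = 9 + 5 = 14.
Posterior mode = (α'−1)/β' = 54/14 = 27/7.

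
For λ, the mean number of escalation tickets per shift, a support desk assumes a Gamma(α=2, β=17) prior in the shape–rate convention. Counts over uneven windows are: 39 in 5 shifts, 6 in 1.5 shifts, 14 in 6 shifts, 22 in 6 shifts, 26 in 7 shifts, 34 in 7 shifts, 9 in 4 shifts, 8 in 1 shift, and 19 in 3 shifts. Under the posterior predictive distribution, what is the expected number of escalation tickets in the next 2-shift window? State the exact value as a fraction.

716/115

Total count: 39 + 6 + 14 + 22 + 26 + 34 + 9 + 8 + 19 = 177.
Total exposure: 5 + 1.5 + 6 + 6 + 7 + 7 + 4 + 1 + 3 = 40.5 shifts.
The Gamma prior is conjugate for the Poisson rate, so λ | data ~ Gamma(2+177, 17+40.5) = Gamma(179, 115/2).
Predictive mean over a 2-shift window = T·E[λ|data] = 2·179/(115/2) = 716/115.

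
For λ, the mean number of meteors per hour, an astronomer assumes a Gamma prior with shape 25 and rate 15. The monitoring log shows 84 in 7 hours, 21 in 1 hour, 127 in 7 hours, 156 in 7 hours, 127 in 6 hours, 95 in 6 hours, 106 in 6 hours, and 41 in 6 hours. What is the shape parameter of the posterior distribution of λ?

782

Total count: 84 + 21 + 127 + 156 + 127 + 95 + 106 + 41 = 757.
Total exposure: 7 + 1 + 7 + 7 + 6 + 6 + 6 + 6 = 46 hours.
Conjugate update: add total count to the shape and total exposure to the rate, giving Gamma(782, 61).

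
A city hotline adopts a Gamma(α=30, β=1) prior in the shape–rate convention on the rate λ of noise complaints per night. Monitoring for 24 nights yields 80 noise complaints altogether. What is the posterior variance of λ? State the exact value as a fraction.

22/125

Total count 80 over total exposure 24 nights.
Posterior: α' = 30 + 80 = 110, β' = 1 + 24 = 25.
Posterior variance = α'/β'² = 110/625 = 22/125.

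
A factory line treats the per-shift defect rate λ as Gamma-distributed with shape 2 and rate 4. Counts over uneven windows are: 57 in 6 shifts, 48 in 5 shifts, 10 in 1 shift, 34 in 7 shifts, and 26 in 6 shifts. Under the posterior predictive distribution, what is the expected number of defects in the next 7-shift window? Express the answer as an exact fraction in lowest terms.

Total count: 57 + 48 + 10 + 34 + 26 = 175.
Total exposure: 6 + 5 + 1 + 7 + 6 = 25 shifts.
Posterior: α' = 2 + 175 = 177, β' = 4 + 25 = 29.
Predictive mean over a 7-shift window = T·E[λ|data] = 7·177/29 = 1239/29.

1239/29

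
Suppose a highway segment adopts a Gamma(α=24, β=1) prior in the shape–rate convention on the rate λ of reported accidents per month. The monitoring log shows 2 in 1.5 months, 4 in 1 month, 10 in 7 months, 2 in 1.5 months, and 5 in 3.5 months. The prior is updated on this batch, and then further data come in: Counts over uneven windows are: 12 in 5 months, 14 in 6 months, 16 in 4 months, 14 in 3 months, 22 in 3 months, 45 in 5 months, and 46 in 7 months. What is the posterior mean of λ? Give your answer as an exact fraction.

432/97

Total count: 2 + 4 + 10 + 2 + 5 = 23.
Total exposure: 1.5 + 1 + 7 + 1.5 + 3.5 = 14.5 months.
After the first batch: Gamma(24 + 23, 1 + 14.5) = Gamma(47, 31/2).
Total count: 12 + 14 + 16 + 14 + 22 + 45 + 46 = 169.
Total exposure: 5 + 6 + 4 + 3 + 3 + 5 + 7 = 33 months.
After the second batch: Gamma(47 + 169, 31/2 + 33) = Gamma(216, 97/2).
Posterior mean = α'/β' = 216/(97/2) = 432/97.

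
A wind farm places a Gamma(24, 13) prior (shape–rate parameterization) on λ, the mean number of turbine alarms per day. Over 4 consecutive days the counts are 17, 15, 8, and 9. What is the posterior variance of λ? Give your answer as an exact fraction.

73/289

Total count: 17 + 15 + 8 + 9 = 49.
Total exposure: 4 days.
Conjugate update: add total count to the shape and total exposure to the rate, giving Gamma(73, 17).
Posterior variance = α'/β'² = 73/289.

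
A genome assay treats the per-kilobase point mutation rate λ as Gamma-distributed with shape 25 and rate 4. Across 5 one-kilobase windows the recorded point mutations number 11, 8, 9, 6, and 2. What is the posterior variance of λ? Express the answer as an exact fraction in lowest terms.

61/81

Total count: 11 + 8 + 9 + 6 + 2 = 36.
Total exposure: 5 kilobases.
By Gamma–Poisson conjugacy, the posterior is Gamma(α + Σx, β + Σt) = Gamma(25 + 36, 4 + 5) = Gamma(61, 9).
Posterior variance = α'/β'² = 61/81.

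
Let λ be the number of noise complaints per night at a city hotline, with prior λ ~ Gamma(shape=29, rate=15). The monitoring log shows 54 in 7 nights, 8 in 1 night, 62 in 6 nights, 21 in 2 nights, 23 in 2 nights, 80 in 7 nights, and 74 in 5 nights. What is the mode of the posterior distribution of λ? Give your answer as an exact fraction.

70/9

Total count: 54 + 8 + 62 + 21 + 23 + 80 + 74 = 322.
Total exposure: 7 + 1 + 6 + 2 + 2 + 7 + 5 = 30 nights.
The Gamma prior is conjugate for the Poisson rate, so λ | data ~ Gamma(29+322, 15+30) = Gamma(351, 45).
Posterior mode = (α'−1)/β' = 350/45 = 70/9.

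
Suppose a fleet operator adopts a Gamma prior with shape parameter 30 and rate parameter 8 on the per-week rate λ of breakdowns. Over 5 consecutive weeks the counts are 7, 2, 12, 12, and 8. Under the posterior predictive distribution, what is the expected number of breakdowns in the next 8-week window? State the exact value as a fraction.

Total count: 7 + 2 + 12 + 12 + 8 = 41.
Total exposure: 5 weeks.
By Gamma–Poisson conjugacy, the posterior is Gamma(α + Σx, β + Σt) = Gamma(30 + 41, 8 + 5) = Gamma(71, 13).
Predictive mean over an 8-week window = T·E[λ|data] = 8·71/13 = 568/13.

568/13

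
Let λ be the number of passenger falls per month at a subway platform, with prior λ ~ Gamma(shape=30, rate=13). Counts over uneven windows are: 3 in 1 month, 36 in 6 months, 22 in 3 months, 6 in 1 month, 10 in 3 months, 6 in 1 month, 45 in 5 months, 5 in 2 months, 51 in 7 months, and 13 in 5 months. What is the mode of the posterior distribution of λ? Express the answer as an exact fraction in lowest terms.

Total count: 3 + 36 + 22 + 6 + 10 + 6 + 45 + 5 + 51 + 13 = 197.
Total exposure: 1 + 6 + 3 + 1 + 3 + 1 + 5 + 2 + 7 + 5 = 34 months.
Gamma(α, β) with Poisson data over total exposure Σt gives posterior Gamma(α+Σx, β+Σt) = Gamma(227, 47).
Posterior mode = (α'−1)/β' = 226/47.

226/47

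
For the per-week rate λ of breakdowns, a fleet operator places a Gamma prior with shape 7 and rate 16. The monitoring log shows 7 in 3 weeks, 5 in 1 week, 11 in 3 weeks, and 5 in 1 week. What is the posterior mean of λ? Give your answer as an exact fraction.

Total count: 7 + 5 + 11 + 5 = 28.
Total exposure: 3 + 1 + 3 + 1 = 8 weeks.
Posterior: α' = 7 + 28 = 35, β' = 16 + 8 = 24.
Posterior mean = α'/β' = 35/24.

35/24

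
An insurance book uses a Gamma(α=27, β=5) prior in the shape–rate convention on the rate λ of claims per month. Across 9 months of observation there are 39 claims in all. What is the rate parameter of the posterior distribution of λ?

Total count 39 over total exposure 9 months.
By Gamma–Poisson conjugacy, the posterior is Gamma(α + Σx, β + Σt) = Gamma(27 + 39, 5 + 9) = Gamma(66, 14).

14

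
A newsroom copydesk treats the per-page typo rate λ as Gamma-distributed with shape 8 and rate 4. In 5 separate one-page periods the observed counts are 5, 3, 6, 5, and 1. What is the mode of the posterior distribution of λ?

3

Total count: 5 + 3 + 6 + 5 + 1 = 20.
Total exposure: 5 pages.
Conjugate update: add total count to the shape and total exposure to the rate, giving Gamma(28, 9).
Posterior mode = (α'−1)/β' = 27/9 = 3.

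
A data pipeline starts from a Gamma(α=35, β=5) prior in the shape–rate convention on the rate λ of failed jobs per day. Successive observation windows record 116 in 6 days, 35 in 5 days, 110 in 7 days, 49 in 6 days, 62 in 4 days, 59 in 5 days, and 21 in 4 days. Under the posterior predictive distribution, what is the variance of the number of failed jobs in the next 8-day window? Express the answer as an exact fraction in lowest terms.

Total count: 116 + 35 + 110 + 49 + 62 + 59 + 21 = 452.
Total exposure: 6 + 5 + 7 + 6 + 4 + 5 + 4 = 37 days.
Posterior: α' = 35 + 452 = 487, β' = 5 + 37 = 42.
The posterior predictive for a window of length T is Negative Binomial with variance T·α'·(β'+T)/β'² = 8·487·50/1764 = 48700/441.

48700/441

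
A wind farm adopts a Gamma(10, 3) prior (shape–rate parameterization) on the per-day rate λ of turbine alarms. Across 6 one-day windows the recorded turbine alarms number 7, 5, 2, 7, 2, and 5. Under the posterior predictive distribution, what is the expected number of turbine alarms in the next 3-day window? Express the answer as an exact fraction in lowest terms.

Total count: 7 + 5 + 2 + 7 + 2 + 5 = 28.
Total exposure: 6 days.
Conjugate update: add total count to the shape and total exposure to the rate, giving Gamma(38, 9).
Predictive mean over a 3-day window = T·E[λ|data] = 3·38/9 = 38/3.

38/3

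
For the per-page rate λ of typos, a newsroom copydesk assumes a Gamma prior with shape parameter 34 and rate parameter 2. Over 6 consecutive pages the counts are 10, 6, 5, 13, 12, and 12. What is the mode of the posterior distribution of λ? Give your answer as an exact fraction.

Total count: 10 + 6 + 5 + 13 + 12 + 12 = 58.
Total exposure: 6 pages.
By Gamma–Poisson conjugacy, the posterior is Gamma(α + Σx, β + Σt) = Gamma(34 + 58, 2 + 6) = Gamma(92, 8).
Posterior mode = (α'−1)/β' = 91/8.

91/8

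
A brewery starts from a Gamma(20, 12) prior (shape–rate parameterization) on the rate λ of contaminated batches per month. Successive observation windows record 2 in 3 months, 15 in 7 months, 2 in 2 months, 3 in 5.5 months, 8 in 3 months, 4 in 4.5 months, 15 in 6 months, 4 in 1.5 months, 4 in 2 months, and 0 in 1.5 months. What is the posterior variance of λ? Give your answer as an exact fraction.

Total count: 2 + 15 + 2 + 3 + 8 + 4 + 15 + 4 + 4 + 0 = 57.
Total exposure: 3 + 7 + 2 + 5.5 + 3 + 4.5 + 6 + 1.5 + 2 + 1.5 = 36 months.
By Gamma–Poisson conjugacy, the posterior is Gamma(α + Σx, β + Σt) = Gamma(20 + 57, 12 + 36) = Gamma(77, 48).
Posterior variance = α'/β'² = 77/2304.

77/2304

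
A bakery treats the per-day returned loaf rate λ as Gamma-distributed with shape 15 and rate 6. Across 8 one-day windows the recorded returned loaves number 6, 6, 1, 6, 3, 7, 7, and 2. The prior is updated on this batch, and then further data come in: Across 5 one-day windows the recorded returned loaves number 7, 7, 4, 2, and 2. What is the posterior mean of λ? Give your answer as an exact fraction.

Total count: 6 + 6 + 1 + 6 + 3 + 7 + 7 + 2 = 38.
Total exposure: 8 days.
After the first batch: Gamma(15 + 38, 6 + 8) = Gamma(53, 14).
Total count: 7 + 7 + 4 + 2 + 2 = 22.
Total exposure: 5 days.
After the second batch: Gamma(53 + 22, 14 + 5) = Gamma(75, 19).
Posterior mean = α'/β' = 75/19.

75/19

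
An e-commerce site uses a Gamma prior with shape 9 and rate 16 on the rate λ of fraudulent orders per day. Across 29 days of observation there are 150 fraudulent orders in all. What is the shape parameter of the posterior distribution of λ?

Total count 150 over total exposure 29 days.
Posterior: α' = 9 + 150 = 159, β' = 16 + 29 = 45.

159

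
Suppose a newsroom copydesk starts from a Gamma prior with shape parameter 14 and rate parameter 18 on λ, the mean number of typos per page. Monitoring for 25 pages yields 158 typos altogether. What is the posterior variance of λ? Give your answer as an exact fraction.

4/43

Total count 158 over total exposure 25 pages.
By Gamma–Poisson conjugacy, the posterior is Gamma(α + Σx, β + Σt) = Gamma(14 + 158, 18 + 25) = Gamma(172, 43).
Posterior variance = α'/β'² = 172/1849 = 4/43.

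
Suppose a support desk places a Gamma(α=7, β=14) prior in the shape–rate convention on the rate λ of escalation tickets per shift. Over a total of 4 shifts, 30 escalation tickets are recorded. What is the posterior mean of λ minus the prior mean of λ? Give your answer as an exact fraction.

Total count 30 over total exposure 4 shifts.
The Gamma prior is conjugate for the Poisson rate, so λ | data ~ Gamma(7+30, 14+4) = Gamma(37, 18).
Posterior mean = 37/18 = 37/18; prior mean = 7/14 = 1/2. Difference = 37/18 − 1/2 = 14/9.

14/9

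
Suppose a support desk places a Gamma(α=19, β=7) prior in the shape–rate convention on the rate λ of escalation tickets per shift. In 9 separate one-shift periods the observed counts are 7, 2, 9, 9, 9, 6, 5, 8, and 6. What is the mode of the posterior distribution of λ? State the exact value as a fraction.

79/16

Total count: 7 + 2 + 9 + 9 + 9 + 6 + 5 + 8 + 6 = 61.
Total exposure: 9 shifts.
The Gamma prior is conjugate for the Poisson rate, so λ | data ~ Gamma(19+61, 7+9) = Gamma(80, 16).
Posterior mode = (α'−1)/β' = 79/16.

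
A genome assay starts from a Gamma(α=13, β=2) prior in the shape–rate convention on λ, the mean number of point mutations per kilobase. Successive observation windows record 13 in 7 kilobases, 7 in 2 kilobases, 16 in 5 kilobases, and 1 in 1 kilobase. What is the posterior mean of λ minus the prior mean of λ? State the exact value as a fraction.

Total count: 13 + 7 + 16 + 1 = 37.
Total exposure: 7 + 2 + 5 + 1 = 15 kilobases.
The Gamma prior is conjugate for the Poisson rate, so λ | data ~ Gamma(13+37, 2+15) = Gamma(50, 17).
Posterior mean = 50/17 = 50/17; prior mean = 13/2 = 13/2. Difference = 50/17 − 13/2 = -121/34.

-121/34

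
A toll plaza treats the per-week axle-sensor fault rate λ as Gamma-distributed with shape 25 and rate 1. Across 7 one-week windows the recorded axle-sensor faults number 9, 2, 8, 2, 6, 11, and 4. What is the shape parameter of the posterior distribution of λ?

Total count: 9 + 2 + 8 + 2 + 6 + 11 + 4 = 42.
Total exposure: 7 weeks.
By Gamma–Poisson conjugacy, the posterior is Gamma(α + Σx, β + Σt) = Gamma(25 + 42, 1 + 7) = Gamma(67, 8).

67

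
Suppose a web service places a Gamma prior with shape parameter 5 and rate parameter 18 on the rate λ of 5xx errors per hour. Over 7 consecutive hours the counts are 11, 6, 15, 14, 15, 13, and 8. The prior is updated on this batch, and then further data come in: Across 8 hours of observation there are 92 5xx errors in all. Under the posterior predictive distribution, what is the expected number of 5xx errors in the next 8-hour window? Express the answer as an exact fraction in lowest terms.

Total count: 11 + 6 + 15 + 14 + 15 + 13 + 8 = 82.
Total exposure: 7 hours.
After the first batch: Gamma(5 + 82, 18 + 7) = Gamma(87, 25).
Total count 92 over total exposure 8 hours.
After the second batch: Gamma(87 + 92, 25 + 8) = Gamma(179, 33).
Predictive mean over an 8-hour window = T·E[λ|data] = 8·179/33 = 1432/33.

1432/33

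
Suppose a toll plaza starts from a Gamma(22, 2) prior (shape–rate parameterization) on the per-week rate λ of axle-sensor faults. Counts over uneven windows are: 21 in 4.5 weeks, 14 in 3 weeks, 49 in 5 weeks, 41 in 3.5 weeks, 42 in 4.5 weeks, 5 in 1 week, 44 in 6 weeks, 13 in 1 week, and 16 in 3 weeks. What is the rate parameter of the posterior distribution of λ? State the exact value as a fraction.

67/2

Total count: 21 + 14 + 49 + 41 + 42 + 5 + 44 + 13 + 16 = 245.
Total exposure: 4.5 + 3 + 5 + 3.5 + 4.5 + 1 + 6 + 1 + 3 = 31.5 weeks.
By Gamma–Poisson conjugacy, the posterior is Gamma(α + Σx, β + Σt) = Gamma(22 + 245, 2 + 31.5) = Gamma(267, 67/2).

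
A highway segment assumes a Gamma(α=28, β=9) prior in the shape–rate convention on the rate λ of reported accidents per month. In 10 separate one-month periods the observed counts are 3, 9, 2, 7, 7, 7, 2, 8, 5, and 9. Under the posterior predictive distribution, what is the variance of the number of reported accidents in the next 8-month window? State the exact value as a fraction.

Total count: 3 + 9 + 2 + 7 + 7 + 7 + 2 + 8 + 5 + 9 = 59.
Total exposure: 10 months.
By Gamma–Poisson conjugacy, the posterior is Gamma(α + Σx, β + Σt) = Gamma(28 + 59, 9 + 10) = Gamma(87, 19).
The posterior predictive for a window of length T is Negative Binomial with variance T·α'·(β'+T)/β'² = 8·87·27/361 = 18792/361.

18792/361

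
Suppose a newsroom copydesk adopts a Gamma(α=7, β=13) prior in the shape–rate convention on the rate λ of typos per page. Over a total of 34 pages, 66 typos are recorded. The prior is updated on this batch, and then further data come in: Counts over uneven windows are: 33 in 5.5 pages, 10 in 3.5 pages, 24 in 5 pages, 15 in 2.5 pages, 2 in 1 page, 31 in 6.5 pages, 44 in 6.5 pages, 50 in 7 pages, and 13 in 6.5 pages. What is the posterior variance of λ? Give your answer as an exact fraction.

Total count 66 over total exposure 34 pages.
After the first batch: Gamma(7 + 66, 13 + 34) = Gamma(73, 47).
Total count: 33 + 10 + 24 + 15 + 2 + 31 + 44 + 50 + 13 = 222.
Total exposure: 5.5 + 3.5 + 5 + 2.5 + 1 + 6.5 + 6.5 + 7 + 6.5 = 44 pages.
After the second batch: Gamma(73 + 222, 47 + 44) = Gamma(295, 91).
Posterior variance = α'/β'² = 295/8281.

295/8281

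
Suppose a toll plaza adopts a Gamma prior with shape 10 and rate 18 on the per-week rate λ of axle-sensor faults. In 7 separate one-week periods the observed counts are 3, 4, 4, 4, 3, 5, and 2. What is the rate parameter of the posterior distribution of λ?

Total count: 3 + 4 + 4 + 4 + 3 + 5 + 2 = 25.
Total exposure: 7 weeks.
Gamma(α, β) with Poisson data over total exposure Σt gives posterior Gamma(α+Σx, β+Σt) = Gamma(35, 25).

25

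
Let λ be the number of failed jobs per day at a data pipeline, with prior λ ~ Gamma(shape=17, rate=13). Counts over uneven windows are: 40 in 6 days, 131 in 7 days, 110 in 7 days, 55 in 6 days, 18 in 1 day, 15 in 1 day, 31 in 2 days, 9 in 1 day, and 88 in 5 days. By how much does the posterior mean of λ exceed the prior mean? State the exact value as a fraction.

Total count: 40 + 131 + 110 + 55 + 18 + 15 + 31 + 9 + 88 = 497.
Total exposure: 6 + 7 + 7 + 6 + 1 + 1 + 2 + 1 + 5 = 36 days.
Posterior: α' = 17 + 497 = 514, β' = 13 + 36 = 49.
Posterior mean = 514/49 = 514/49; prior mean = 17/13 = 17/13. Difference = 514/49 − 17/13 = 5849/637.

5849/637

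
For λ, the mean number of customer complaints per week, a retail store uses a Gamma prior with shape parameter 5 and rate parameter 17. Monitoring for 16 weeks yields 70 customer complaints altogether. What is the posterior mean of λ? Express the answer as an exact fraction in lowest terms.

25/11

Total count 70 over total exposure 16 weeks.
By Gamma–Poisson conjugacy, the posterior is Gamma(α + Σx, β + Σt) = Gamma(5 + 70, 17 + 16) = Gamma(75, 33).
Posterior mean = α'/β' = 75/33 = 25/11.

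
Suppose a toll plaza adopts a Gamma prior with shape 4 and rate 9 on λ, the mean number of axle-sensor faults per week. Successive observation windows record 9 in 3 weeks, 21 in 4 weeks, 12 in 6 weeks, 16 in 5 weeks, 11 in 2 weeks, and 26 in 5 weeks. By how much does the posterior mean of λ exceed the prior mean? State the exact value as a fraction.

Total count: 9 + 21 + 12 + 16 + 11 + 26 = 95.
Total exposure: 3 + 4 + 6 + 5 + 2 + 5 = 25 weeks.
The Gamma prior is conjugate for the Poisson rate, so λ | data ~ Gamma(4+95, 9+25) = Gamma(99, 34).
Posterior mean = 99/34 = 99/34; prior mean = 4/9 = 4/9. Difference = 99/34 − 4/9 = 755/306.

755/306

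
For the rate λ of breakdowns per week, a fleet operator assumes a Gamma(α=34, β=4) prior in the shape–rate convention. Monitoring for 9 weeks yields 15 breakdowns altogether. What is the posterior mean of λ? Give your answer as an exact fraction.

Total count 15 over total exposure 9 weeks.
Gamma(α, β) with Poisson data over total exposure Σt gives posterior Gamma(α+Σx, β+Σt) = Gamma(49, 13).
Posterior mean = α'/β' = 49/13.

49/13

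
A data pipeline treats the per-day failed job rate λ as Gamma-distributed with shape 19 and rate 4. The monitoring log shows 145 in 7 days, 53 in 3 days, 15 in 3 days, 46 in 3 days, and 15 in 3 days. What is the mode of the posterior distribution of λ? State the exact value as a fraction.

292/23

Total count: 145 + 53 + 15 + 46 + 15 = 274.
Total exposure: 7 + 3 + 3 + 3 + 3 = 19 days.
Gamma(α, β) with Poisson data over total exposure Σt gives posterior Gamma(α+Σx, β+Σt) = Gamma(293, 23).
Posterior mode = (α'−1)/β' = 292/23.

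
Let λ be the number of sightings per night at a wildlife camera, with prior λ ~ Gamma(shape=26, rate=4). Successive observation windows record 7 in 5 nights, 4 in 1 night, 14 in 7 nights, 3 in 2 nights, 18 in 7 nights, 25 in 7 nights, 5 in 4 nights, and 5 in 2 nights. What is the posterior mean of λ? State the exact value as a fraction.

Total count: 7 + 4 + 14 + 3 + 18 + 25 + 5 + 5 = 81.
Total exposure: 5 + 1 + 7 + 2 + 7 + 7 + 4 + 2 = 35 nights.
The Gamma prior is conjugate for the Poisson rate, so λ | data ~ Gamma(26+81, 4+35) = Gamma(107, 39).
Posterior mean = α'/β' = 107/39.

107/39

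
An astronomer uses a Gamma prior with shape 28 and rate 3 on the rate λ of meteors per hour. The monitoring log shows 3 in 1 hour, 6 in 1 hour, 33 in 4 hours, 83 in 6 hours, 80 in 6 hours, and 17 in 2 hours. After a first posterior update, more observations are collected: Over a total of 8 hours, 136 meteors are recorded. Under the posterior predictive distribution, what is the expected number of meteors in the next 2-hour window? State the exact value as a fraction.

772/31

Total count: 3 + 6 + 33 + 83 + 80 + 17 = 222.
Total exposure: 1 + 1 + 4 + 6 + 6 + 2 = 20 hours.
After the first batch: Gamma(28 + 222, 3 + 20) = Gamma(250, 23).
Total count 136 over total exposure 8 hours.
After the second batch: Gamma(250 + 136, 23 + 8) = Gamma(386, 31).
Predictive mean over a 2-hour window = T·E[λ|data] = 2·386/31 = 772/31.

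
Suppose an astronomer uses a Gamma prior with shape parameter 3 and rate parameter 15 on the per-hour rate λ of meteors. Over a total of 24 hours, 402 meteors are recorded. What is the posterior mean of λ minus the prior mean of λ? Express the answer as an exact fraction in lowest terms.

662/65

Total count 402 over total exposure 24 hours.
Posterior: α' = 3 + 402 = 405, β' = 15 + 24 = 39.
Posterior mean = 405/39 = 135/13; prior mean = 3/15 = 1/5. Difference = 135/13 − 1/5 = 662/65.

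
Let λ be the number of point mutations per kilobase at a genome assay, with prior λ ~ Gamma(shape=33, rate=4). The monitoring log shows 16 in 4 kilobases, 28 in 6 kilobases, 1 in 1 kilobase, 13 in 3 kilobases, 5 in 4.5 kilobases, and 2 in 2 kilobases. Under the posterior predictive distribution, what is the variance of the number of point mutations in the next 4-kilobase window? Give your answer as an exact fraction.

912/49

Total count: 16 + 28 + 1 + 13 + 5 + 2 = 65.
Total exposure: 4 + 6 + 1 + 3 + 4.5 + 2 = 20.5 kilobases.
By Gamma–Poisson conjugacy, the posterior is Gamma(α + Σx, β + Σt) = Gamma(33 + 65, 4 + 20.5) = Gamma(98, 49/2).
The posterior predictive for a window of length T is Negative Binomial with variance T·α'·(β'+T)/β'² = 4·98·(57/2)/(2401/4) = 912/49.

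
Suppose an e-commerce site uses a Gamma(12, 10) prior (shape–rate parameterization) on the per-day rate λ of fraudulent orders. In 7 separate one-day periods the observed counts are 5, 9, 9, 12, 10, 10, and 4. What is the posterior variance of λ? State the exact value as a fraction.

71/289

Total count: 5 + 9 + 9 + 12 + 10 + 10 + 4 = 59.
Total exposure: 7 days.
The Gamma prior is conjugate for the Poisson rate, so λ | data ~ Gamma(12+59, 10+7) = Gamma(71, 17).
Posterior variance = α'/β'² = 71/289.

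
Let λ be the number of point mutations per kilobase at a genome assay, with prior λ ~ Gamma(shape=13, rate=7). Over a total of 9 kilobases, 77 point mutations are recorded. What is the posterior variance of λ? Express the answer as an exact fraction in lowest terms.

45/128

Total count 77 over total exposure 9 kilobases.
Posterior: α' = 13 + 77 = 90, β' = 7 + 9 = 16.
Posterior variance = α'/β'² = 90/256 = 45/128.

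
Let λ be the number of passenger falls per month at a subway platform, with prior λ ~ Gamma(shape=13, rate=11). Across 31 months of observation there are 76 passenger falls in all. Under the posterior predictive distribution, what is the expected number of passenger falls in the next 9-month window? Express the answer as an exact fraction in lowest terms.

267/14

Total count 76 over total exposure 31 months.
Gamma(α, β) with Poisson data over total exposure Σt gives posterior Gamma(α+Σx, β+Σt) = Gamma(89, 42).
Predictive mean over a 9-month window = T·E[λ|data] = 9·89/42 = 267/14.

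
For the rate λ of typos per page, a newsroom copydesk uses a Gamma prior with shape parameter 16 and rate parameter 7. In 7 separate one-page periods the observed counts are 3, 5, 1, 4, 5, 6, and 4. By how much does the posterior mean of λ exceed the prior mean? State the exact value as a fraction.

Total count: 3 + 5 + 1 + 4 + 5 + 6 + 4 = 28.
Total exposure: 7 pages.
By Gamma–Poisson conjugacy, the posterior is Gamma(α + Σx, β + Σt) = Gamma(16 + 28, 7 + 7) = Gamma(44, 14).
Posterior mean = 44/14 = 22/7; prior mean = 16/7 = 16/7. Difference = 22/7 − 16/7 = 6/7.

6/7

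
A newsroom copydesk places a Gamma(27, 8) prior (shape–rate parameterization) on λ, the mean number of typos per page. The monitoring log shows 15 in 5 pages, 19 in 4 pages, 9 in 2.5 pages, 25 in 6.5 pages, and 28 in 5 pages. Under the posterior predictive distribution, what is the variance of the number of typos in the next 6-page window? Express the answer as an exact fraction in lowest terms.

Total count: 15 + 19 + 9 + 25 + 28 = 96.
Total exposure: 5 + 4 + 2.5 + 6.5 + 5 = 23 pages.
Posterior: α' = 27 + 96 = 123, β' = 8 + 23 = 31.
The posterior predictive for a window of length T is Negative Binomial with variance T·α'·(β'+T)/β'² = 6·123·37/961 = 27306/961.

27306/961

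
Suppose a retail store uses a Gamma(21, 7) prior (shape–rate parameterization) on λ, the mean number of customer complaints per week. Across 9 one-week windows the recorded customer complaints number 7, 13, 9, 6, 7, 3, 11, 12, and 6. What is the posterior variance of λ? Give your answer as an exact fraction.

Total count: 7 + 13 + 9 + 6 + 7 + 3 + 11 + 12 + 6 = 74.
Total exposure: 9 weeks.
Gamma(α, β) with Poisson data over total exposure Σt gives posterior Gamma(α+Σx, β+Σt) = Gamma(95, 16).
Posterior variance = α'/β'² = 95/256.

95/256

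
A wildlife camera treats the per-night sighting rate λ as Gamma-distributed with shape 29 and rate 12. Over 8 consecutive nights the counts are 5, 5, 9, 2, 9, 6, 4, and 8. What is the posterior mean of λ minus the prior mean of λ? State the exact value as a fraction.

Total count: 5 + 5 + 9 + 2 + 9 + 6 + 4 + 8 = 48.
Total exposure: 8 nights.
By Gamma–Poisson conjugacy, the posterior is Gamma(α + Σx, β + Σt) = Gamma(29 + 48, 12 + 8) = Gamma(77, 20).
Posterior mean = 77/20 = 77/20; prior mean = 29/12 = 29/12. Difference = 77/20 − 29/12 = 43/30.

43/30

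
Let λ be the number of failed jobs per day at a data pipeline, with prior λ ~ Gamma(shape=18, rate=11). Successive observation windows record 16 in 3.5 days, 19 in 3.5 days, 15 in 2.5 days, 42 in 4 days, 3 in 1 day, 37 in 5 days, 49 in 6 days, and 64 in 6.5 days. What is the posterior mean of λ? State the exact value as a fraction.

263/43

Total count: 16 + 19 + 15 + 42 + 3 + 37 + 49 + 64 = 245.
Total exposure: 3.5 + 3.5 + 2.5 + 4 + 1 + 5 + 6 + 6.5 = 32 days.
Posterior: α' = 18 + 245 = 263, β' = 11 + 32 = 43.
Posterior mean = α'/β' = 263/43.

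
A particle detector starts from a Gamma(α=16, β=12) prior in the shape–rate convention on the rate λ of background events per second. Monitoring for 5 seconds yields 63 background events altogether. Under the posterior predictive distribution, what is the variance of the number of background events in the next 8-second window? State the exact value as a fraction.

Total count 63 over total exposure 5 seconds.
Conjugate update: add total count to the shape and total exposure to the rate, giving Gamma(79, 17).
The posterior predictive for a window of length T is Negative Binomial with variance T·α'·(β'+T)/β'² = 8·79·25/289 = 15800/289.

15800/289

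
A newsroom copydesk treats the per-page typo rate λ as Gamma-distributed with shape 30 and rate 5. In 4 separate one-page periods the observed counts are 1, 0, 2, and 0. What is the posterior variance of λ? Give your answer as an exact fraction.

11/27

Total count: 1 + 0 + 2 + 0 = 3.
Total exposure: 4 pages.
The Gamma prior is conjugate for the Poisson rate, so λ | data ~ Gamma(30+3, 5+4) = Gamma(33, 9).
Posterior variance = α'/β'² = 33/81 = 11/27.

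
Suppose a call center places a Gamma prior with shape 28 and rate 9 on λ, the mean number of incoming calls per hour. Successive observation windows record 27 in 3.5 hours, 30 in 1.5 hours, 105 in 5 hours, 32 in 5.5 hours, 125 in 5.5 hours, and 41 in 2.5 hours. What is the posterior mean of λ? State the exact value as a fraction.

776/65

Total count: 27 + 30 + 105 + 32 + 125 + 41 = 360.
Total exposure: 3.5 + 1.5 + 5 + 5.5 + 5.5 + 2.5 = 23.5 hours.
Posterior: α' = 28 + 360 = 388, β' = 9 + 23.5 = 65/2.
Posterior mean = α'/β' = 388/(65/2) = 776/65.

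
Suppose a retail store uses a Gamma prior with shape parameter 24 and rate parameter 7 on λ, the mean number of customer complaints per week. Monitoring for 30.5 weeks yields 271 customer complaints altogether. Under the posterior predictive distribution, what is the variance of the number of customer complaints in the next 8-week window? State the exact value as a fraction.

85904/1125

Total count 271 over total exposure 30.5 weeks.
The Gamma prior is conjugate for the Poisson rate, so λ | data ~ Gamma(24+271, 7+30.5) = Gamma(295, 75/2).
The posterior predictive for a window of length T is Negative Binomial with variance T·α'·(β'+T)/β'² = 8·295·(91/2)/(5625/4) = 85904/1125.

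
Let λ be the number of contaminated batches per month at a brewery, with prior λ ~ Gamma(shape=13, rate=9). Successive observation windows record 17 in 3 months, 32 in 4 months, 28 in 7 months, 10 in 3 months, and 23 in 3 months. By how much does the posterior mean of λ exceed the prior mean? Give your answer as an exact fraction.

Total count: 17 + 32 + 28 + 10 + 23 = 110.
Total exposure: 3 + 4 + 7 + 3 + 3 = 20 months.
Gamma(α, β) with Poisson data over total exposure Σt gives posterior Gamma(α+Σx, β+Σt) = Gamma(123, 29).
Posterior mean = 123/29 = 123/29; prior mean = 13/9 = 13/9. Difference = 123/29 − 13/9 = 730/261.

730/261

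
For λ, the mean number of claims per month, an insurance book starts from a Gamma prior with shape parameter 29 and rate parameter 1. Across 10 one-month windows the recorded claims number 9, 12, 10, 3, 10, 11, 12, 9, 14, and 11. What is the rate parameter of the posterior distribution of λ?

Total count: 9 + 12 + 10 + 3 + 10 + 11 + 12 + 9 + 14 + 11 = 101.
Total exposure: 10 months.
Conjugate update: add total count to the shape and total exposure to the rate, giving Gamma(130, 11).

11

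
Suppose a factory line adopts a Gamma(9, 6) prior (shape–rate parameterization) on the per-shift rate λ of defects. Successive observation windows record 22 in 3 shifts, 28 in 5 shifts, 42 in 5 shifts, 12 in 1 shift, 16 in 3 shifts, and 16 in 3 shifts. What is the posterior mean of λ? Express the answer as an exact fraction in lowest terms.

Total count: 22 + 28 + 42 + 12 + 16 + 16 = 136.
Total exposure: 3 + 5 + 5 + 1 + 3 + 3 = 20 shifts.
Posterior: α' = 9 + 136 = 145, β' = 6 + 20 = 26.
Posterior mean = α'/β' = 145/26.

145/26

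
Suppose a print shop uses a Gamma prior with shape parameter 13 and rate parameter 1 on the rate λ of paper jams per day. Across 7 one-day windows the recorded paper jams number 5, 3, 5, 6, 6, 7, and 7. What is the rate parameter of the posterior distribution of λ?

Total count: 5 + 3 + 5 + 6 + 6 + 7 + 7 = 39.
Total exposure: 7 days.
Gamma(α, β) with Poisson data over total exposure Σt gives posterior Gamma(α+Σx, β+Σt) = Gamma(52, 8).

8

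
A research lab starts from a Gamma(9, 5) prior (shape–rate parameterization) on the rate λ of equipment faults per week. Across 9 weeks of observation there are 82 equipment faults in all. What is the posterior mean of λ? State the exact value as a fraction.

13/2

Total count 82 over total exposure 9 weeks.
Gamma(α, β) with Poisson data over total exposure Σt gives posterior Gamma(α+Σx, β+Σt) = Gamma(91, 14).
Posterior mean = α'/β' = 91/14 = 13/2.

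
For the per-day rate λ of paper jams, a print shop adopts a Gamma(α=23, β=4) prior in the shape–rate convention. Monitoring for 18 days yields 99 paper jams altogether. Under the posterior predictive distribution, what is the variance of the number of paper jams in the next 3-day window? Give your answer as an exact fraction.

Total count 99 over total exposure 18 days.
Gamma(α, β) with Poisson data over total exposure Σt gives posterior Gamma(α+Σx, β+Σt) = Gamma(122, 22).
The posterior predictive for a window of length T is Negative Binomial with variance T·α'·(β'+T)/β'² = 3·122·25/484 = 4575/242.

4575/242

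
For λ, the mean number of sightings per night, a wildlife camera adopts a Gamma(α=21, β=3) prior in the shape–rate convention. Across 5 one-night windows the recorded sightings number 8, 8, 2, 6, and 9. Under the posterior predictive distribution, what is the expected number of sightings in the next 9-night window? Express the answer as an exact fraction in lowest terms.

243/4

Total count: 8 + 8 + 2 + 6 + 9 = 33.
Total exposure: 5 nights.
Gamma(α, β) with Poisson data over total exposure Σt gives posterior Gamma(α+Σx, β+Σt) = Gamma(54, 8).
Predictive mean over a 9-night window = T·E[λ|data] = 9·54/8 = 243/4.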